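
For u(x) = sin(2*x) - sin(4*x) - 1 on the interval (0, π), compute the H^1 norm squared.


||u||_{H^1(0,π)}^2 = 12*π

u'(x) = 2*cos(2*x) - 4*cos(4*x).
Expand u² and (u')² and integrate term by term on (0, π), using: for integers n ≥ 1, ∫_0^π sin²(nx) dx = ∫_0^π cos²(nx) dx = π/2; for n ≠ n', ∫_0^π sin(nx)sin(n'x) dx = ∫_0^π cos(nx)cos(n'x) dx = 0; and by product-to-sum, ∫_0^π sin(nx)cos(n'x) dx = ½∫_0^π [sin((n+n')x) + sin((n−n')x)] dx, which is 0 when n+n' is even and 2n/(n²−n'²) when n+n' is odd (it need not vanish on (0, π)). For the constant mode: ∫_0^π 1 dx = π, ∫_0^π cos(nx) dx = 0, ∫_0^π sin(nx) dx = (1−(−1)^n)/n.
  u² squared terms: (-1)²·∫1 dx = 1·π = π;  (-1)²·∫sin(4x)² dx = 1·π/2 = π/2;  (1)²·∫sin(2x)² dx = 1·π/2 = π/2.
  u² cross terms: 2·(-1)·(-1)·∫1·sin(4x) dx = 2·(0) = 0;  2·(-1)·(1)·∫1·sin(2x) dx = -2·(0) = 0;  2·(-1)·(1)·∫sin(4x)·sin(2x) dx = -2·(0) = 0.
  So ∫_0^π u² dx = π + π/2 + π/2 + 0 + 0 + 0 = 2*π.
  (u')² squared terms: (-4)²·∫cos(4x)² dx = 16·π/2 = 8*π;  (2)²·∫cos(2x)² dx = 4·π/2 = 2*π.
  (u')² cross terms: 2·(-4)·(2)·∫cos(4x)·cos(2x) dx = -16·(0) = 0.
  So ∫_0^π (u')² dx = 8*π + 2*π + 0 = 10*π.
||u||_{H^1}^2 = (2*π) + (10*π) = 12*π.


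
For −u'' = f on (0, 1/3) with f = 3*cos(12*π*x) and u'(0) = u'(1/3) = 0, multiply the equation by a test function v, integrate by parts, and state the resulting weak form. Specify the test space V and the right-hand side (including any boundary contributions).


V = H^1(0, 1/3) (no boundary constraint on v; u is determined up to an additive constant); weak form: ∫_0^1/3 u'v' dx = ∫_0^1/3 (3*cos(12*π*x)) v dx for all v ∈ V.

Multiply both sides by a test function v and integrate from 0 to 1/3:
  ∫_0^1/3 −u''(x) v(x) dx = ∫_0^1/3 f(x) v(x) dx.
Integrate the LHS by parts once:
  ∫_0^1/3 −u'' v dx = −[u'(x) v(x)]_0^1/3 + ∫_0^1/3 u'(x) v'(x) dx.
Thus ∫_0^1/3 u'(x) v'(x) dx = ∫_0^1/3 f(x) v(x) dx + [u'(x) v(x)]_0^1/3.
Choose V so that boundary terms are either known or forced to vanish.
u has homogeneous Neumann: u'(0) = u'(1/3) = 0. So [u' v]_0^1/3 = 0·v(1/3) − 0·v(0) = 0 for any v; take V = H^1(0, 1/3).
Weak formulation: find u (satisfying any essential BC) such that ∫_0^1/3 u'(x) v'(x) dx = ∫_0^1/3 f v dx for all v ∈ V (homogeneous Neumann, so boundary terms vanish).
Substituting f(x) = 3*cos(12*π*x), the right-hand side is ∫_0^1/3 (3*cos(12*π*x)) v dx.
Compatibility check (pure Neumann): taking v ≡ 1 ∈ V gives 0 = ∫_0^1/3 f dx + (0) − (0), i.e. ∫_0^1/3 f dx must equal u'(0) − u'(1/3) = 0. Indeed ∫_0^1/3 (3*cos(12*π*x)) dx = 0, so the data are compatible. The solution is then unique only up to an additive constant (fix it e.g. by requiring ∫_0^1/3 u dx = 0).


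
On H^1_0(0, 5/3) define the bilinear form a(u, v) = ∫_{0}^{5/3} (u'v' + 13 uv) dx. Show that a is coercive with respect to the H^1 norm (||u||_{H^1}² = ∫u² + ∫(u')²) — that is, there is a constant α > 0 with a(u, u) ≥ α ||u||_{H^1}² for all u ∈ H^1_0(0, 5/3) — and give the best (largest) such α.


α = 1

Coercivity of a(·,·) on H^1_0(0, 5/3) means a(u, u) ≥ α ||u||_{H^1}² for every u ∈ H^1_0.
The interval has length L = 5/3, and Poincaré/coercivity depend only on L. Here a(u, u) = ∫(u')² + (13)·∫u².
Here c = 13 ≥ 1, so a(u,u) = ∫(u')² + c∫u² ≥ ∫(u')² + ∫u² = ||u||_{H^1}², i.e. α = 1 works. No larger α is possible: a(u,u) ≥ α||u||_{H^1}² means (1−α)∫(u')² ≥ (α−c)∫u², and for the modes u_n = sin(nπ(x−x₀)/L) (x₀ the left endpoint) one has ∫u_n²/∫(u_n')² = (L/(nπ))² → 0, so a(u_n,u_n)/||u_n||_{H^1}² → 1. Hence the optimal constant is α = 1.
Therefore α = 1.


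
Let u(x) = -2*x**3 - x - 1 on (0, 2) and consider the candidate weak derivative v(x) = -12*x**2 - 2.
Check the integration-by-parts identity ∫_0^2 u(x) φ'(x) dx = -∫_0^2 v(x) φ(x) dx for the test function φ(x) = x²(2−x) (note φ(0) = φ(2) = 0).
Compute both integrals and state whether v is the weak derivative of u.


LHS = 212/15, RHS = 424/15. No, v is not the weak derivative of u.

u(x) = -2*x**3 - x - 1, classical derivative u'(x) = -6*x**2 - 1.
φ(x) = x²(2−x), so φ'(x) = x*(4 - 3*x).
Note φ(0) = φ(2) = 0, so the boundary term u·φ vanishes.
LHS = ∫_0^2 u(x) φ'(x) dx = ∫_0^2 (6*x^5 - 8*x^4 + 3*x^3 - x^2 - 4*x) dx. Term by term:
  ∫_0^2 6*x^5 dx = 64;  ∫_0^2 -8*x^4 dx = -256/5;  ∫_0^2 3*x^3 dx = 12;
  ∫_0^2 -x^2 dx = -8/3;  ∫_0^2 -4*x dx = -8.
Sum: 64 − 256/5 + 12 − 8/3 − 8 = 212/15.
So LHS = 212/15.
∫_0^2 v(x) φ(x) dx = ∫_0^2 (12*x^5 - 24*x^4 + 2*x^3 - 4*x^2) dx. Term by term:
  ∫_0^2 12*x^5 dx = 128;  ∫_0^2 -24*x^4 dx = -768/5;  ∫_0^2 2*x^3 dx = 8;
  ∫_0^2 -4*x^2 dx = -32/3.
Sum: 128 − 768/5 + 8 − 32/3 = -424/15.
So RHS = -∫_0^2 v(x) φ(x) dx = 424/15.
LHS − RHS = -212/15 ≠ 0, so the identity fails.
(For a valid weak derivative the identity must hold for EVERY test function, in particular this one. The failure shows v is NOT the weak derivative of u.)
Correct weak derivative would be u'(x) = -6*x**2 - 1.


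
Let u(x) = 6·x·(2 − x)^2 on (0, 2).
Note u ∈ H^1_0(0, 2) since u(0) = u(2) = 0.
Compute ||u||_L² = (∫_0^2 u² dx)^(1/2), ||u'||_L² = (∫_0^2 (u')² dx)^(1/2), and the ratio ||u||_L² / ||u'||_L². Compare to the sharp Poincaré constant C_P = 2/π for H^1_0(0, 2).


||u||_L² / ||u'||_L² = sqrt(14)/7 < C_P = 2/π.

u(x) = 6·x·(2 − x)^2, so u'(x) = 6*(x - 2)*(3*x - 2).
u(x) = 6·x·(2 − x)^2 vanishes at x = 0 and x = 2, so u ∈ H^1_0(0, 2). Differentiate via the product rule and integrate the resulting polynomials term by term.
  ∫_0^2 u² dx = ∫_0^2 (36*x^6 - 288*x^5 + 864*x^4 - 1152*x^3 + 576*x^2) dx. Term by term:
    ∫_0^2 36*x^6 dx = 4608/7;  ∫_0^2 -288*x^5 dx = -3072;  ∫_0^2 864*x^4 dx = 27648/5;
    ∫_0^2 -1152*x^3 dx = -4608;  ∫_0^2 576*x^2 dx = 1536.
  Sum: 4608/7 − 3072 + 27648/5 − 4608 + 1536 = 1536/35.
  ∫_0^2 (u')² dx = ∫_0^2 (324*x^4 - 1728*x^3 + 3168*x^2 - 2304*x + 576) dx. Term by term:
    ∫_0^2 324*x^4 dx = 10368/5;  ∫_0^2 -1728*x^3 dx = -6912;  ∫_0^2 3168*x^2 dx = 8448;
    ∫_0^2 -2304*x dx = -4608;  ∫_0^2 576 dx = 1152.
  Sum: 10368/5 − 6912 + 8448 − 4608 + 1152 = 768/5.
∫_0^2 u² dx = 1536/35, so ||u||_L² = 16*sqrt(210)/35.
∫_0^2 (u')² dx = 768/5, so ||u'||_L² = 16*sqrt(15)/5.
Ratio ||u||_L² / ||u'||_L² = sqrt(14)/7.
Sharp Poincaré constant on H^1_0(0, 2) is C_P = L/π = 2/π, achieved by sin(π/2·x).
A polynomial bump cannot attain the sharp Poincaré constant (only the first sine eigenfunction does), so the ratio is strictly less than C_P, consistent with ||u||_L² ≤ C_P ||u'||_L².


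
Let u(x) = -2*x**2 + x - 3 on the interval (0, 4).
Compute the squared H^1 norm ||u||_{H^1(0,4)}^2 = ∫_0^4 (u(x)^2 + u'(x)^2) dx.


||u||_{H^1}^2 = 16648/15

The H^1 norm (squared) on an interval (0, L) is
  ||u||_{H^1}^2 = ∫_0^L u(x)^2 dx + ∫_0^L u'(x)^2 dx.
Compute u'(x) = 1 - 4*x.
Then u(x)^2 = 4*x**4 - 4*x**3 + 13*x**2 - 6*x + 9 and u'(x)^2 = 16*x**2 - 8*x + 1.
Integrate each monomial from 0 to 4 using ∫_0^4 c·x^n dx = c·4^(n+1)/(n+1):
  ∫_0^4 u(x)^2 dx = ∫_0^4 (4*x^4 - 4*x^3 + 13*x^2 - 6*x + 9) dx. Term by term:
    ∫_0^4 4*x^4 dx = 4096/5;  ∫_0^4 -4*x^3 dx = -256;  ∫_0^4 13*x^2 dx = 832/3;
    ∫_0^4 -6*x dx = -48;  ∫_0^4 9 dx = 36.
  Sum: 4096/5 − 256 + 832/3 − 48 + 36 = 12428/15.
  ∫_0^4 u'(x)^2 dx = ∫_0^4 (16*x^2 - 8*x + 1) dx. Term by term:
    ∫_0^4 16*x^2 dx = 1024/3;  ∫_0^4 -8*x dx = -64;  ∫_0^4 1 dx = 4.
  Sum: 1024/3 − 64 + 4 = 844/3.
Adding: ||u||_{H^1}^2 = 12428/15 + 844/3 = 16648/15.


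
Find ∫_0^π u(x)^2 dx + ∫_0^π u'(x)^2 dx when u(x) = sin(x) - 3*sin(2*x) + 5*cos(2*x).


||u||_{H^1(0,π)}^2 = -100/3 + 86*π

u'(x) = -10*sin(2*x) + cos(x) - 6*cos(2*x).
Expand u² and (u')² and integrate term by term on (0, π), using: for integers n ≥ 1, ∫_0^π sin²(nx) dx = ∫_0^π cos²(nx) dx = π/2; for n ≠ n', ∫_0^π sin(nx)sin(n'x) dx = ∫_0^π cos(nx)cos(n'x) dx = 0; and by product-to-sum, ∫_0^π sin(nx)cos(n'x) dx = ½∫_0^π [sin((n+n')x) + sin((n−n')x)] dx, which is 0 when n+n' is even and 2n/(n²−n'²) when n+n' is odd (it need not vanish on (0, π)).
  u² squared terms: (-3)²·∫sin(2x)² dx = 9·π/2 = 9*π/2;  (5)²·∫cos(2x)² dx = 25·π/2 = 25*π/2;  (1)²·∫sin(x)² dx = 1·π/2 = π/2.
  u² cross terms: 2·(-3)·(5)·∫sin(2x)·cos(2x) dx = -30·(0) = 0;  2·(-3)·(1)·∫sin(2x)·sin(x) dx = -6·(0) = 0;  2·(5)·(1)·∫cos(2x)·sin(x) dx = 10·(-2/3) = -20/3.
  So ∫_0^π u² dx = 9*π/2 + 25*π/2 + π/2 + 0 + 0 − 20/3 = -20/3 + 35*π/2.
  (u')² squared terms: (-10)²·∫sin(2x)² dx = 100·π/2 = 50*π;  (-6)²·∫cos(2x)² dx = 36·π/2 = 18*π;  (1)²·∫cos(x)² dx = 1·π/2 = π/2.
  (u')² cross terms: 2·(-10)·(-6)·∫sin(2x)·cos(2x) dx = 120·(0) = 0;  2·(-10)·(1)·∫sin(2x)·cos(x) dx = -20·(4/3) = -80/3;  2·(-6)·(1)·∫cos(2x)·cos(x) dx = -12·(0) = 0.
  So ∫_0^π (u')² dx = 50*π + 18*π + π/2 + 0 − 80/3 + 0 = -80/3 + 137*π/2.
||u||_{H^1}^2 = (-20/3 + 35*π/2) + (-80/3 + 137*π/2) = -100/3 + 86*π.


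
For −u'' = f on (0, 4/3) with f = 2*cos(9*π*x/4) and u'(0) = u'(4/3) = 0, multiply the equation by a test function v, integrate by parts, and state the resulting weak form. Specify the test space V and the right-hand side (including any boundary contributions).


V = H^1(0, 4/3) (no boundary constraint on v; u is determined up to an additive constant); weak form: ∫_0^4/3 u'v' dx = ∫_0^4/3 (2*cos(9*π*x/4)) v dx for all v ∈ V.

Multiply both sides by a test function v and integrate from 0 to 4/3:
  ∫_0^4/3 −u''(x) v(x) dx = ∫_0^4/3 f(x) v(x) dx.
Integrate the LHS by parts once:
  ∫_0^4/3 −u'' v dx = −[u'(x) v(x)]_0^4/3 + ∫_0^4/3 u'(x) v'(x) dx.
Thus ∫_0^4/3 u'(x) v'(x) dx = ∫_0^4/3 f(x) v(x) dx + [u'(x) v(x)]_0^4/3.
Choose V so that boundary terms are either known or forced to vanish.
u has homogeneous Neumann: u'(0) = u'(4/3) = 0. So [u' v]_0^4/3 = 0·v(4/3) − 0·v(0) = 0 for any v; take V = H^1(0, 4/3).
Weak formulation: find u (satisfying any essential BC) such that ∫_0^4/3 u'(x) v'(x) dx = ∫_0^4/3 f v dx for all v ∈ V (homogeneous Neumann, so boundary terms vanish).
Substituting f(x) = 2*cos(9*π*x/4), the right-hand side is ∫_0^4/3 (2*cos(9*π*x/4)) v dx.
Compatibility check (pure Neumann): taking v ≡ 1 ∈ V gives 0 = ∫_0^4/3 f dx + (0) − (0), i.e. ∫_0^4/3 f dx must equal u'(0) − u'(4/3) = 0. Indeed ∫_0^4/3 (2*cos(9*π*x/4)) dx = 0, so the data are compatible. The solution is then unique only up to an additive constant (fix it e.g. by requiring ∫_0^4/3 u dx = 0).


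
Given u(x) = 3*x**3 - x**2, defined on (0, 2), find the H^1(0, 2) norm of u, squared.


||u||_{H^1}^2 = 51664/105

The H^1 norm (squared) on an interval (0, L) is
  ||u||_{H^1}^2 = ∫_0^L u(x)^2 dx + ∫_0^L u'(x)^2 dx.
Compute u'(x) = 9*x**2 - 2*x.
Then u(x)^2 = 9*x**6 - 6*x**5 + x**4 and u'(x)^2 = 81*x**4 - 36*x**3 + 4*x**2.
Integrate each monomial from 0 to 2 using ∫_0^2 c·x^n dx = c·2^(n+1)/(n+1):
  ∫_0^2 u(x)^2 dx = ∫_0^2 (9*x^6 - 6*x^5 + x^4) dx. Term by term:
    ∫_0^2 9*x^6 dx = 1152/7;  ∫_0^2 -6*x^5 dx = -64;  ∫_0^2 x^4 dx = 32/5.
  Sum: 1152/7 − 64 + 32/5 = 3744/35.
  ∫_0^2 u'(x)^2 dx = ∫_0^2 (81*x^4 - 36*x^3 + 4*x^2) dx. Term by term:
    ∫_0^2 81*x^4 dx = 2592/5;  ∫_0^2 -36*x^3 dx = -144;  ∫_0^2 4*x^2 dx = 32/3.
  Sum: 2592/5 − 144 + 32/3 = 5776/15.
Adding: ||u||_{H^1}^2 = 3744/35 + 5776/15 = 51664/105.


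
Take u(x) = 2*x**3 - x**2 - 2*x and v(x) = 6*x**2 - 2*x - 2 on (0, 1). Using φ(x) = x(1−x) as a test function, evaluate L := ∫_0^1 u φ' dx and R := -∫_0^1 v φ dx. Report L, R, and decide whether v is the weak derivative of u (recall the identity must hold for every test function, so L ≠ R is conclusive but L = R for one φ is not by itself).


LHS = 1/5, RHS = 1/5. Yes, v = u' weakly.

u(x) = 2*x**3 - x**2 - 2*x, classical derivative u'(x) = 6*x**2 - 2*x - 2.
φ(x) = x(1−x), so φ'(x) = 1 - 2*x.
Note φ(0) = φ(1) = 0, so the boundary term u·φ vanishes.
LHS = ∫_0^1 u(x) φ'(x) dx = ∫_0^1 (-4*x^4 + 4*x^3 + 3*x^2 - 2*x) dx. Term by term:
  ∫_0^1 -4*x^4 dx = -4/5;  ∫_0^1 4*x^3 dx = 1;  ∫_0^1 3*x^2 dx = 1;
  ∫_0^1 -2*x dx = -1.
Sum: -4/5 + 1 + 1 − 1 = 1/5.
So LHS = 1/5.
∫_0^1 v(x) φ(x) dx = ∫_0^1 (-6*x^4 + 8*x^3 - 2*x) dx. Term by term:
  ∫_0^1 -6*x^4 dx = -6/5;  ∫_0^1 8*x^3 dx = 2;  ∫_0^1 -2*x dx = -1.
Sum: -6/5 + 2 − 1 = -1/5.
So RHS = -∫_0^1 v(x) φ(x) dx = 1/5.
LHS = RHS, so the identity holds for this test φ.
Moreover u is smooth here and v(x) = u'(x) = 6*x**2 - 2*x - 2 pointwise, so the identity holds for every test function. Hence v is the weak derivative of u.


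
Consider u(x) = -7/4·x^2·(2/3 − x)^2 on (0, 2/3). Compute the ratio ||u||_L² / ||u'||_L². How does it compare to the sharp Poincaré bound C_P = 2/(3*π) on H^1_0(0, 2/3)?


||u||_L² / ||u'||_L² = sqrt(3)/9 < C_P = 2/(3*π).

u(x) = -7/4·x^2·(2/3 − x)^2, so u'(x) = 7*x*(-9*x^2 + 9*x - 2)/9.
u(x) = -7/4·x^2·(2/3 − x)^2 vanishes at x = 0 and x = 2/3, so u ∈ H^1_0(0, 2/3). Differentiate via the product rule and integrate the resulting polynomials term by term.
  ∫_0^2/3 u² dx = ∫_0^2/3 (49*x^8/16 - 49*x^7/6 + 49*x^6/6 - 98*x^5/27 + 49*x^4/81) dx. Term by term:
    ∫_0^2/3 49*x^8/16 dx = 1568/177147;  ∫_0^2/3 -49*x^7/6 dx = -784/19683;  ∫_0^2/3 49*x^6/6 dx = 448/6561;
    ∫_0^2/3 -98*x^5/27 dx = -3136/59049;  ∫_0^2/3 49*x^4/81 dx = 1568/98415.
  Sum: 1568/177147 − 784/19683 + 448/6561 − 3136/59049 + 1568/98415 = 112/885735.
  ∫_0^2/3 (u')² dx = ∫_0^2/3 (49*x^6 - 98*x^5 + 637*x^4/9 - 196*x^3/9 + 196*x^2/81) dx. Term by term:
    ∫_0^2/3 49*x^6 dx = 896/2187;  ∫_0^2/3 -98*x^5 dx = -3136/2187;  ∫_0^2/3 637*x^4/9 dx = 20384/10935;
    ∫_0^2/3 -196*x^3/9 dx = -784/729;  ∫_0^2/3 196*x^2/81 dx = 1568/6561.
  Sum: 896/2187 − 3136/2187 + 20384/10935 − 784/729 + 1568/6561 = 112/32805.
∫_0^2/3 u² dx = 112/885735, so ||u||_L² = 4*sqrt(105)/3645.
∫_0^2/3 (u')² dx = 112/32805, so ||u'||_L² = 4*sqrt(35)/405.
Ratio ||u||_L² / ||u'||_L² = sqrt(3)/9.
Sharp Poincaré constant on H^1_0(0, 2/3) is C_P = L/π = 2/(3*π), achieved by sin(3*π/2·x).
A polynomial bump cannot attain the sharp Poincaré constant (only the first sine eigenfunction does), so the ratio is strictly less than C_P, consistent with ||u||_L² ≤ C_P ||u'||_L².


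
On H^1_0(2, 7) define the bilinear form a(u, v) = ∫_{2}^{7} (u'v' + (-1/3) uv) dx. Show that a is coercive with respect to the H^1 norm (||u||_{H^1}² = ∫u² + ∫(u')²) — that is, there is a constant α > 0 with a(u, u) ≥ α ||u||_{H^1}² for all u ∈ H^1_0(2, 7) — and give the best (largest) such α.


α = (-25/3 + π^2)/(π^2 + 25)

Coercivity of a(·,·) on H^1_0(2, 7) means a(u, u) ≥ α ||u||_{H^1}² for every u ∈ H^1_0.
The interval has length L = 5, and Poincaré/coercivity depend only on L. Here a(u, u) = ∫(u')² + (-1/3)·∫u².
Here c = -1/3 < 0 with |c| < (π/L)² = π^2/25, so coercivity still holds. The condition a(u,u) ≥ α||u||_{H^1}² reads (1−α)∫(u')² ≥ (α−c)∫u². Any admissible α is ≤ 1 (rapidly oscillating u have ∫u²/∫(u')² → 0), and α = 1 would force 0 ≥ (1−c)∫u², impossible since c < 1; so 1−α > 0. By the sharp Poincaré inequality on H^1_0 of an interval of length L, ∫(u')² ≥ (π/L)²∫u² with equality for the first sine mode sin(π(x−x₀)/L) (x₀ the left endpoint), so the inequality holds for all u iff (1−α)(π/L)² ≥ α − c, i.e. α ≤ ((π/L)² + c)/((π/L)² + 1) = (1 + c(L/π)²)/(1 + (L/π)²). (Direct route, valid since c ≤ 0: Poincaré gives c∫u² ≥ c(L/π)²∫(u')², so a(u,u) ≥ (1 + c(L/π)²)∫(u')², while ||u||_{H^1}² ≤ (1 + (L/π)²)∫(u')²; dividing yields the same α.) With (π/L)² = π^2/25 and c = -1/3, the largest admissible constant is α = ((π/L)² + c)/((π/L)² + 1).
Simplifying, α = (-25/3 + π^2)/(π^2 + 25).


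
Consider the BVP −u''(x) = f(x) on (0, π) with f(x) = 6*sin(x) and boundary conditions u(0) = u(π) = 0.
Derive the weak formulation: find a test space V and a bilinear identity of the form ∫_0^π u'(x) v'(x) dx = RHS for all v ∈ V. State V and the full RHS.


V = H^1_0(0, π) (so v(0) = v(π) = 0); weak form: ∫_0^π u'v' dx = ∫_0^π (6*sin(x)) v dx for all v ∈ V.

Multiply both sides by a test function v and integrate from 0 to π:
  ∫_0^π −u''(x) v(x) dx = ∫_0^π f(x) v(x) dx.
Integrate the LHS by parts once:
  ∫_0^π −u'' v dx = −[u'(x) v(x)]_0^π + ∫_0^π u'(x) v'(x) dx.
Thus ∫_0^π u'(x) v'(x) dx = ∫_0^π f(x) v(x) dx + [u'(x) v(x)]_0^π.
Choose V so that boundary terms are either known or forced to vanish.
u is Dirichlet: u(0) = u(π) = 0. Let V = H^1_0(0, π); then v(0) = v(π) = 0, and [u' v]_0^π = 0.
Weak formulation: find u (satisfying any essential BC) such that ∫_0^π u'(x) v'(x) dx = ∫_0^π f v dx for all v ∈ V.
Substituting f(x) = 6*sin(x), the right-hand side is ∫_0^π (6*sin(x)) v dx.


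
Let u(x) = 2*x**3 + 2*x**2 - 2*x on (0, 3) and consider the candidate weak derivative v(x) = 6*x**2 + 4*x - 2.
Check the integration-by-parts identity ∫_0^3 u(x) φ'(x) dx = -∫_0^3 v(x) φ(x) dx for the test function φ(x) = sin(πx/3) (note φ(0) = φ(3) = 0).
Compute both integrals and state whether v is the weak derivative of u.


LHS = -186/π + 648/π^3, RHS = -186/π + 648/π^3. Yes, v = u' weakly.

u(x) = 2*x**3 + 2*x**2 - 2*x, classical derivative u'(x) = 6*x**2 + 4*x - 2.
φ(x) = sin(πx/3), so φ'(x) = π*cos(π*x/3)/3.
Note φ(0) = φ(3) = 0, so the boundary term u·φ vanishes.
LHS = ∫_0^3 u(x) φ'(x) dx = ∫_0^3 (2*π*x^3*cos(π*x/3)/3 + 2*π*x^2*cos(π*x/3)/3 - 2*π*x*cos(π*x/3)/3) dx. Term by term:
  ∫_0^3 -2*π*x*cos(π*x/3)/3 dx = 12/π;  ∫_0^3 2*π*x^2*cos(π*x/3)/3 dx = -36/π;  ∫_0^3 2*π*x^3*cos(π*x/3)/3 dx = -162/π + 648/π^3.
Sum: 12/π − 36/π + -162/π + 648/π^3 = -186/π + 648/π^3.
So LHS = -186/π + 648/π^3.
∫_0^3 v(x) φ(x) dx = ∫_0^3 (6*x^2*sin(π*x/3) + 4*x*sin(π*x/3) - 2*sin(π*x/3)) dx. Term by term:
  ∫_0^3 -2*sin(π*x/3) dx = -12/π;  ∫_0^3 4*x*sin(π*x/3) dx = 36/π;  ∫_0^3 6*x^2*sin(π*x/3) dx = -648/π^3 + 162/π.
Sum: -12/π + 36/π + -648/π^3 + 162/π = -648/π^3 + 186/π.
So RHS = -∫_0^3 v(x) φ(x) dx = -186/π + 648/π^3.
LHS = RHS, so the identity holds for this test φ.
Moreover u is smooth here and v(x) = u'(x) = 6*x**2 + 4*x - 2 pointwise, so the identity holds for every test function. Hence v is the weak derivative of u.


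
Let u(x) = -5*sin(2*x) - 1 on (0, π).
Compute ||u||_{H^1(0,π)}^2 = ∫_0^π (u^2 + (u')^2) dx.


||u||_{H^1(0,π)}^2 = 127*π/2

u'(x) = -10*cos(2*x).
Expand u² and (u')² and integrate term by term on (0, π), using: for integers n ≥ 1, ∫_0^π sin²(nx) dx = ∫_0^π cos²(nx) dx = π/2; for n ≠ n', ∫_0^π sin(nx)sin(n'x) dx = ∫_0^π cos(nx)cos(n'x) dx = 0; and by product-to-sum, ∫_0^π sin(nx)cos(n'x) dx = ½∫_0^π [sin((n+n')x) + sin((n−n')x)] dx, which is 0 when n+n' is even and 2n/(n²−n'²) when n+n' is odd (it need not vanish on (0, π)). For the constant mode: ∫_0^π 1 dx = π, ∫_0^π cos(nx) dx = 0, ∫_0^π sin(nx) dx = (1−(−1)^n)/n.
  u² squared terms: (-1)²·∫1 dx = 1·π = π;  (-5)²·∫sin(2x)² dx = 25·π/2 = 25*π/2.
  u² cross terms: 2·(-1)·(-5)·∫1·sin(2x) dx = 10·(0) = 0.
  So ∫_0^π u² dx = π + 25*π/2 + 0 = 27*π/2.
  (u')² squared terms: (-10)²·∫cos(2x)² dx = 100·π/2 = 50*π.
  So ∫_0^π (u')² dx = 50*π.
||u||_{H^1}^2 = (27*π/2) + (50*π) = 127*π/2.


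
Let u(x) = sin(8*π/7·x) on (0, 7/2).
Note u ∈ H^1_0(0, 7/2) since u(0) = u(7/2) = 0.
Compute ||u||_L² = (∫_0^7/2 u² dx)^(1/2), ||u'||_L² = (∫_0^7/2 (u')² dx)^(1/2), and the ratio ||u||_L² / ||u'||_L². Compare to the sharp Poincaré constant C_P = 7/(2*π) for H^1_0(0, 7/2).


||u||_L² / ||u'||_L² = 7/(8*π) < C_P = 7/(2*π).

u(x) = sin(8*π/7·x), so u'(x) = 8*π*cos(8*π*x/7)/7.
Writing u(x) = A·sin(kπx/L) with A = 1 and k = 4, use ∫_0^L sin²(kπx/L) dx = L/2 and ∫_0^L cos²(kπx/L) dx = L/2.
u² = 1·sin²(8*π/7·x) and (u')² = 64*π^2/49·cos²(8*π/7·x), and each of sin², cos² integrates to L/2 = 7/4 over (0, 7/2).
∫_0^7/2 u² dx = 7/4, so ||u||_L² = sqrt(7)/2.
∫_0^7/2 (u')² dx = 16*π^2/7, so ||u'||_L² = 4*sqrt(7)*π/7.
Ratio ||u||_L² / ||u'||_L² = 7/(8*π).
Sharp Poincaré constant on H^1_0(0, 7/2) is C_P = L/π = 7/(2*π), achieved by sin(2*π/7·x).
This is the k = 4 harmonic; the ratio L/(kπ) is strictly less than C_P = L/π, consistent with the sharp inequality ||u||_L² ≤ C_P ||u'||_L².


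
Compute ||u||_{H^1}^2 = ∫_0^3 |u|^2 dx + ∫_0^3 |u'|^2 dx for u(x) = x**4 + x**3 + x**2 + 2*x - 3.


||u||_{H^1}^2 = 2134761/140

The H^1 norm (squared) on an interval (0, L) is
  ||u||_{H^1}^2 = ∫_0^L u(x)^2 dx + ∫_0^L u'(x)^2 dx.
Compute u'(x) = 4*x**3 + 3*x**2 + 2*x + 2.
Then u(x)^2 = x**8 + 2*x**7 + 3*x**6 + 6*x**5 - x**4 - 2*x**3 - 2*x**2 - 12*x + 9 and u'(x)^2 = 16*x**6 + 24*x**5 + 25*x**4 + 28*x**3 + 16*x**2 + 8*x + 4.
Integrate each monomial from 0 to 3 using ∫_0^3 c·x^n dx = c·3^(n+1)/(n+1):
  ∫_0^3 u(x)^2 dx = ∫_0^3 (x^8 + 2*x^7 + 3*x^6 + 6*x^5 - x^4 - 2*x^3 - 2*x^2 - 12*x + 9) dx. Term by term:
    ∫_0^3 x^8 dx = 2187;  ∫_0^3 2*x^7 dx = 6561/4;  ∫_0^3 3*x^6 dx = 6561/7;
    ∫_0^3 6*x^5 dx = 729;  ∫_0^3 -x^4 dx = -243/5;  ∫_0^3 -2*x^3 dx = -81/2;
    ∫_0^3 -2*x^2 dx = -18;  ∫_0^3 -12*x dx = -54;  ∫_0^3 9 dx = 27.
  Sum: 2187 + 6561/4 + 6561/7 + 729 − 243/5 − 81/2 − 18 − 54 + 27 = 750321/140.
  ∫_0^3 u'(x)^2 dx = ∫_0^3 (16*x^6 + 24*x^5 + 25*x^4 + 28*x^3 + 16*x^2 + 8*x + 4) dx. Term by term:
    ∫_0^3 16*x^6 dx = 34992/7;  ∫_0^3 24*x^5 dx = 2916;  ∫_0^3 25*x^4 dx = 1215;
    ∫_0^3 28*x^3 dx = 567;  ∫_0^3 16*x^2 dx = 144;  ∫_0^3 8*x dx = 36;
    ∫_0^3 4 dx = 12.
  Sum: 34992/7 + 2916 + 1215 + 567 + 144 + 36 + 12 = 69222/7.
Adding: ||u||_{H^1}^2 = 750321/140 + 69222/7 = 2134761/140.


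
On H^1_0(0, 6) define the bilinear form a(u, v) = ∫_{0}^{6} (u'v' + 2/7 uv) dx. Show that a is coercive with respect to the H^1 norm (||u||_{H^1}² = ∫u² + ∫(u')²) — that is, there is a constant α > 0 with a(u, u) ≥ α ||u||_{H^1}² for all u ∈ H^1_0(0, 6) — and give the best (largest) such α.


α = (π^2 + 72/7)/(π^2 + 36)

Coercivity of a(·,·) on H^1_0(0, 6) means a(u, u) ≥ α ||u||_{H^1}² for every u ∈ H^1_0.
The interval has length L = 6, and Poincaré/coercivity depend only on L. Here a(u, u) = ∫(u')² + (2/7)·∫u².
Here 0 < c = 2/7 < 1. The condition a(u,u) ≥ α||u||_{H^1}² reads (1−α)∫(u')² ≥ (α−c)∫u². Any admissible α is ≤ 1 (rapidly oscillating u have ∫u²/∫(u')² → 0), and α = 1 would force 0 ≥ (1−c)∫u², impossible since c < 1; so 1−α > 0. By the sharp Poincaré inequality on H^1_0 of an interval of length L, ∫(u')² ≥ (π/L)²∫u² with equality for the first sine mode sin(π(x−x₀)/L) (x₀ the left endpoint), so the inequality holds for all u iff (1−α)(π/L)² ≥ α − c, i.e. α ≤ ((π/L)² + c)/((π/L)² + 1) = (1 + c(L/π)²)/(1 + (L/π)²). With (π/L)² = π^2/36 and c = 2/7, the largest admissible constant is α = ((π/L)² + c)/((π/L)² + 1).
Simplifying, α = (π^2 + 72/7)/(π^2 + 36).


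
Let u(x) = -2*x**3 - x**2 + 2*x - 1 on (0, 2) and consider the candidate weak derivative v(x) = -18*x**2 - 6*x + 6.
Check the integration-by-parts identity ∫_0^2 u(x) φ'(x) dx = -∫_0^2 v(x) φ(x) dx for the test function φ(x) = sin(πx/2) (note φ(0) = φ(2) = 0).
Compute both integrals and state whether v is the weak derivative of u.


LHS = -192/π^3 + 48/π, RHS = -576/π^3 + 144/π. No, v is not the weak derivative of u.

u(x) = -2*x**3 - x**2 + 2*x - 1, classical derivative u'(x) = -6*x**2 - 2*x + 2.
φ(x) = sin(πx/2), so φ'(x) = π*cos(π*x/2)/2.
Note φ(0) = φ(2) = 0, so the boundary term u·φ vanishes.
LHS = ∫_0^2 u(x) φ'(x) dx = ∫_0^2 (-π*x^3*cos(π*x/2) - π*x^2*cos(π*x/2)/2 + π*x*cos(π*x/2) - π*cos(π*x/2)/2) dx. Term by term:
  ∫_0^2 -π*cos(π*x/2)/2 dx = 0;  ∫_0^2 π*x*cos(π*x/2) dx = -8/π;  ∫_0^2 -π*x^3*cos(π*x/2) dx = -192/π^3 + 48/π;
  ∫_0^2 -π*x^2*cos(π*x/2)/2 dx = 8/π.
Sum: 0 − 8/π + -192/π^3 + 48/π + 8/π = -192/π^3 + 48/π.
So LHS = -192/π^3 + 48/π.
∫_0^2 v(x) φ(x) dx = ∫_0^2 (-18*x^2*sin(π*x/2) - 6*x*sin(π*x/2) + 6*sin(π*x/2)) dx. Term by term:
  ∫_0^2 6*sin(π*x/2) dx = 24/π;  ∫_0^2 -18*x^2*sin(π*x/2) dx = -144/π + 576/π^3;  ∫_0^2 -6*x*sin(π*x/2) dx = -24/π.
Sum: 24/π + -144/π + 576/π^3 − 24/π = -144/π + 576/π^3.
So RHS = -∫_0^2 v(x) φ(x) dx = -576/π^3 + 144/π.
LHS − RHS = -96/π + 384/π^3 ≠ 0, so the identity fails.
(For a valid weak derivative the identity must hold for EVERY test function, in particular this one. The failure shows v is NOT the weak derivative of u.)
Correct weak derivative would be u'(x) = -6*x**2 - 2*x + 2.


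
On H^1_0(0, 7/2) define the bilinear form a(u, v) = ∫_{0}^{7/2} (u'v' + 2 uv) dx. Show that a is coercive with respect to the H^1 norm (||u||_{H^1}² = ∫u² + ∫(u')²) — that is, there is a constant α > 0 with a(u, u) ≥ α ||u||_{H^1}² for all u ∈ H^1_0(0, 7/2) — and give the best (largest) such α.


α = 1

Coercivity of a(·,·) on H^1_0(0, 7/2) means a(u, u) ≥ α ||u||_{H^1}² for every u ∈ H^1_0.
The interval has length L = 7/2, and Poincaré/coercivity depend only on L. Here a(u, u) = ∫(u')² + (2)·∫u².
Here c = 2 ≥ 1, so a(u,u) = ∫(u')² + c∫u² ≥ ∫(u')² + ∫u² = ||u||_{H^1}², i.e. α = 1 works. No larger α is possible: a(u,u) ≥ α||u||_{H^1}² means (1−α)∫(u')² ≥ (α−c)∫u², and for the modes u_n = sin(nπ(x−x₀)/L) (x₀ the left endpoint) one has ∫u_n²/∫(u_n')² = (L/(nπ))² → 0, so a(u_n,u_n)/||u_n||_{H^1}² → 1. Hence the optimal constant is α = 1.
Therefore α = 1.


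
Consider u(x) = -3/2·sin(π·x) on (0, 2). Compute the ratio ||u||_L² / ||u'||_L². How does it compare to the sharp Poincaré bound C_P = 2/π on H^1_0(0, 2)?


||u||_L² / ||u'||_L² = 1/π < C_P = 2/π.

u(x) = -3/2·sin(π·x), so u'(x) = -3*π*cos(π*x)/2.
Writing u(x) = A·sin(kπx/L) with A = -3/2 and k = 2, use ∫_0^L sin²(kπx/L) dx = L/2 and ∫_0^L cos²(kπx/L) dx = L/2.
u² = 9/4·sin²(π·x) and (u')² = 9*π^2/4·cos²(π·x), and each of sin², cos² integrates to L/2 = 1 over (0, 2).
∫_0^2 u² dx = 9/4, so ||u||_L² = 3/2.
∫_0^2 (u')² dx = 9*π^2/4, so ||u'||_L² = 3*π/2.
Ratio ||u||_L² / ||u'||_L² = 1/π.
Sharp Poincaré constant on H^1_0(0, 2) is C_P = L/π = 2/π, achieved by sin(π/2·x).
This is the k = 2 harmonic; the ratio L/(kπ) is strictly less than C_P = L/π, consistent with the sharp inequality ||u||_L² ≤ C_P ||u'||_L².


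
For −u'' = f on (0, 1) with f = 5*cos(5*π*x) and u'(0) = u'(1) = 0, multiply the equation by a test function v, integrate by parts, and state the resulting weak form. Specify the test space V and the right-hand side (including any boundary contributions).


V = H^1(0, 1) (no boundary constraint on v; u is determined up to an additive constant); weak form: ∫_0^1 u'v' dx = ∫_0^1 (5*cos(5*π*x)) v dx for all v ∈ V.

Multiply both sides by a test function v and integrate from 0 to 1:
  ∫_0^1 −u''(x) v(x) dx = ∫_0^1 f(x) v(x) dx.
Integrate the LHS by parts once:
  ∫_0^1 −u'' v dx = −[u'(x) v(x)]_0^1 + ∫_0^1 u'(x) v'(x) dx.
Thus ∫_0^1 u'(x) v'(x) dx = ∫_0^1 f(x) v(x) dx + [u'(x) v(x)]_0^1.
Choose V so that boundary terms are either known or forced to vanish.
u has homogeneous Neumann: u'(0) = u'(1) = 0. So [u' v]_0^1 = 0·v(1) − 0·v(0) = 0 for any v; take V = H^1(0, 1).
Weak formulation: find u (satisfying any essential BC) such that ∫_0^1 u'(x) v'(x) dx = ∫_0^1 f v dx for all v ∈ V (homogeneous Neumann, so boundary terms vanish).
Substituting f(x) = 5*cos(5*π*x), the right-hand side is ∫_0^1 (5*cos(5*π*x)) v dx.
Compatibility check (pure Neumann): taking v ≡ 1 ∈ V gives 0 = ∫_0^1 f dx + (0) − (0), i.e. ∫_0^1 f dx must equal u'(0) − u'(1) = 0. Indeed ∫_0^1 (5*cos(5*π*x)) dx = 0, so the data are compatible. The solution is then unique only up to an additive constant (fix it e.g. by requiring ∫_0^1 u dx = 0).


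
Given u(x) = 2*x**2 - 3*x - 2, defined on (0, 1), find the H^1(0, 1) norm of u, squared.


||u||_{H^1}^2 = 157/15

The H^1 norm (squared) on an interval (0, L) is
  ||u||_{H^1}^2 = ∫_0^L u(x)^2 dx + ∫_0^L u'(x)^2 dx.
Compute u'(x) = 4*x - 3.
Then u(x)^2 = 4*x**4 - 12*x**3 + x**2 + 12*x + 4 and u'(x)^2 = 16*x**2 - 24*x + 9.
Integrate each monomial from 0 to 1 using ∫_0^1 c·x^n dx = c·1^(n+1)/(n+1):
  ∫_0^1 u(x)^2 dx = ∫_0^1 (4*x^4 - 12*x^3 + x^2 + 12*x + 4) dx. Term by term:
    ∫_0^1 4*x^4 dx = 4/5;  ∫_0^1 -12*x^3 dx = -3;  ∫_0^1 x^2 dx = 1/3;
    ∫_0^1 12*x dx = 6;  ∫_0^1 4 dx = 4.
  Sum: 4/5 − 3 + 1/3 + 6 + 4 = 122/15.
  ∫_0^1 u'(x)^2 dx = ∫_0^1 (16*x^2 - 24*x + 9) dx. Term by term:
    ∫_0^1 16*x^2 dx = 16/3;  ∫_0^1 -24*x dx = -12;  ∫_0^1 9 dx = 9.
  Sum: 16/3 − 12 + 9 = 7/3.
Adding: ||u||_{H^1}^2 = 122/15 + 7/3 = 157/15.


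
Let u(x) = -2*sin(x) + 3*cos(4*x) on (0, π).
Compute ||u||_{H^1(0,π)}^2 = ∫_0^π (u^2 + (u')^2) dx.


||u||_{H^1(0,π)}^2 = 136/5 + 161*π/2

u'(x) = -12*sin(4*x) - 2*cos(x).
Expand u² and (u')² and integrate term by term on (0, π), using: for integers n ≥ 1, ∫_0^π sin²(nx) dx = ∫_0^π cos²(nx) dx = π/2; for n ≠ n', ∫_0^π sin(nx)sin(n'x) dx = ∫_0^π cos(nx)cos(n'x) dx = 0; and by product-to-sum, ∫_0^π sin(nx)cos(n'x) dx = ½∫_0^π [sin((n+n')x) + sin((n−n')x)] dx, which is 0 when n+n' is even and 2n/(n²−n'²) when n+n' is odd (it need not vanish on (0, π)).
  u² squared terms: (-2)²·∫sin(x)² dx = 4·π/2 = 2*π;  (3)²·∫cos(4x)² dx = 9·π/2 = 9*π/2.
  u² cross terms: 2·(-2)·(3)·∫sin(x)·cos(4x) dx = -12·(-2/15) = 8/5.
  So ∫_0^π u² dx = 2*π + 9*π/2 + 8/5 = 8/5 + 13*π/2.
  (u')² squared terms: (-12)²·∫sin(4x)² dx = 144·π/2 = 72*π;  (-2)²·∫cos(x)² dx = 4·π/2 = 2*π.
  (u')² cross terms: 2·(-12)·(-2)·∫sin(4x)·cos(x) dx = 48·(8/15) = 128/5.
  So ∫_0^π (u')² dx = 72*π + 2*π + 128/5 = 128/5 + 74*π.
||u||_{H^1}^2 = (8/5 + 13*π/2) + (128/5 + 74*π) = 136/5 + 161*π/2.


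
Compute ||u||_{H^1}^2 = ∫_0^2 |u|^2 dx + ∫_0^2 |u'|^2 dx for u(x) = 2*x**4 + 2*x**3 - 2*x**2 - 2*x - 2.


||u||_{H^1}^2 = 121760/63

The H^1 norm (squared) on an interval (0, L) is
  ||u||_{H^1}^2 = ∫_0^L u(x)^2 dx + ∫_0^L u'(x)^2 dx.
Compute u'(x) = 8*x**3 + 6*x**2 - 4*x - 2.
Then u(x)^2 = 4*x**8 + 8*x**7 - 4*x**6 - 16*x**5 - 12*x**4 + 12*x**2 + 8*x + 4 and u'(x)^2 = 64*x**6 + 96*x**5 - 28*x**4 - 80*x**3 - 8*x**2 + 16*x + 4.
Integrate each monomial from 0 to 2 using ∫_0^2 c·x^n dx = c·2^(n+1)/(n+1):
  ∫_0^2 u(x)^2 dx = ∫_0^2 (4*x^8 + 8*x^7 - 4*x^6 - 16*x^5 - 12*x^4 + 12*x^2 + 8*x + 4) dx. Term by term:
    ∫_0^2 4*x^8 dx = 2048/9;  ∫_0^2 8*x^7 dx = 256;  ∫_0^2 -4*x^6 dx = -512/7;
    ∫_0^2 -16*x^5 dx = -512/3;  ∫_0^2 -12*x^4 dx = -384/5;  ∫_0^2 12*x^2 dx = 32;
    ∫_0^2 8*x dx = 16;  ∫_0^2 4 dx = 8.
  Sum: 2048/9 + 256 − 512/7 − 512/3 − 384/5 + 32 + 16 + 8 = 68968/315.
  ∫_0^2 u'(x)^2 dx = ∫_0^2 (64*x^6 + 96*x^5 - 28*x^4 - 80*x^3 - 8*x^2 + 16*x + 4) dx. Term by term:
    ∫_0^2 64*x^6 dx = 8192/7;  ∫_0^2 96*x^5 dx = 1024;  ∫_0^2 -28*x^4 dx = -896/5;
    ∫_0^2 -80*x^3 dx = -320;  ∫_0^2 -8*x^2 dx = -64/3;  ∫_0^2 16*x dx = 32;
    ∫_0^2 4 dx = 8.
  Sum: 8192/7 + 1024 − 896/5 − 320 − 64/3 + 32 + 8 = 179944/105.
Adding: ||u||_{H^1}^2 = 68968/315 + 179944/105 = 121760/63.


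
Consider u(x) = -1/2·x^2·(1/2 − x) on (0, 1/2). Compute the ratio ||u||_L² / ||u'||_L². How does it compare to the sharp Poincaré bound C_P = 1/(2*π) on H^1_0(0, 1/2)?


||u||_L² / ||u'||_L² = sqrt(14)/28 < C_P = 1/(2*π).

u(x) = -1/2·x^2·(1/2 − x), so u'(x) = x*(3*x - 1)/2.
u(x) = -1/2·x^2·(1/2 − x) vanishes at x = 0 and x = 1/2, so u ∈ H^1_0(0, 1/2). Differentiate via the product rule and integrate the resulting polynomials term by term.
  ∫_0^1/2 u² dx = ∫_0^1/2 (x^6/4 - x^5/4 + x^4/16) dx. Term by term:
    ∫_0^1/2 x^6/4 dx = 1/3584;  ∫_0^1/2 -x^5/4 dx = -1/1536;  ∫_0^1/2 x^4/16 dx = 1/2560.
  Sum: 1/3584 − 1/1536 + 1/2560 = 1/53760.
  ∫_0^1/2 (u')² dx = ∫_0^1/2 (9*x^4/4 - 3*x^3/2 + x^2/4) dx. Term by term:
    ∫_0^1/2 9*x^4/4 dx = 9/640;  ∫_0^1/2 -3*x^3/2 dx = -3/128;  ∫_0^1/2 x^2/4 dx = 1/96.
  Sum: 9/640 − 3/128 + 1/96 = 1/960.
∫_0^1/2 u² dx = 1/53760, so ||u||_L² = sqrt(210)/3360.
∫_0^1/2 (u')² dx = 1/960, so ||u'||_L² = sqrt(15)/120.
Ratio ||u||_L² / ||u'||_L² = sqrt(14)/28.
Sharp Poincaré constant on H^1_0(0, 1/2) is C_P = L/π = 1/(2*π), achieved by sin(2*π·x).
A polynomial bump cannot attain the sharp Poincaré constant (only the first sine eigenfunction does), so the ratio is strictly less than C_P, consistent with ||u||_L² ≤ C_P ||u'||_L².


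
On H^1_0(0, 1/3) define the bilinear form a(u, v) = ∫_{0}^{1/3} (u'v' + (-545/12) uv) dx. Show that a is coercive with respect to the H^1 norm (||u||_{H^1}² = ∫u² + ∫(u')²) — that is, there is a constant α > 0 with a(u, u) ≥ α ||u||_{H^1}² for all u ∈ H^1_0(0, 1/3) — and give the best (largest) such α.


α = (-545 + 108*π^2)/(12*(1 + 9*π^2))

Coercivity of a(·,·) on H^1_0(0, 1/3) means a(u, u) ≥ α ||u||_{H^1}² for every u ∈ H^1_0.
The interval has length L = 1/3, and Poincaré/coercivity depend only on L. Here a(u, u) = ∫(u')² + (-545/12)·∫u².
Here c = -545/12 < 0 with |c| < (π/L)² = 9*π^2, so coercivity still holds. The condition a(u,u) ≥ α||u||_{H^1}² reads (1−α)∫(u')² ≥ (α−c)∫u². Any admissible α is ≤ 1 (rapidly oscillating u have ∫u²/∫(u')² → 0), and α = 1 would force 0 ≥ (1−c)∫u², impossible since c < 1; so 1−α > 0. By the sharp Poincaré inequality on H^1_0 of an interval of length L, ∫(u')² ≥ (π/L)²∫u² with equality for the first sine mode sin(π(x−x₀)/L) (x₀ the left endpoint), so the inequality holds for all u iff (1−α)(π/L)² ≥ α − c, i.e. α ≤ ((π/L)² + c)/((π/L)² + 1) = (1 + c(L/π)²)/(1 + (L/π)²). (Direct route, valid since c ≤ 0: Poincaré gives c∫u² ≥ c(L/π)²∫(u')², so a(u,u) ≥ (1 + c(L/π)²)∫(u')², while ||u||_{H^1}² ≤ (1 + (L/π)²)∫(u')²; dividing yields the same α.) With (π/L)² = 9*π^2 and c = -545/12, the largest admissible constant is α = ((π/L)² + c)/((π/L)² + 1).
Simplifying, α = (-545 + 108*π^2)/(12*(1 + 9*π^2)).


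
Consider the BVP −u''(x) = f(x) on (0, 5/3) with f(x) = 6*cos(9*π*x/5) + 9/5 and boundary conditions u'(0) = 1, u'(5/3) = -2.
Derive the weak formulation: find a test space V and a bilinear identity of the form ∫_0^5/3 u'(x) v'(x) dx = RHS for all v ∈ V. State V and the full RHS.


V = H^1(0, 5/3) (v unrestricted at boundary; u is determined up to an additive constant); weak form: ∫_0^5/3 u'v' dx = ∫_0^5/3 (6*cos(9*π*x/5) + 9/5) v dx − 2·v(5/3) − v(0) for all v ∈ V.

Multiply both sides by a test function v and integrate from 0 to 5/3:
  ∫_0^5/3 −u''(x) v(x) dx = ∫_0^5/3 f(x) v(x) dx.
Integrate the LHS by parts once:
  ∫_0^5/3 −u'' v dx = −[u'(x) v(x)]_0^5/3 + ∫_0^5/3 u'(x) v'(x) dx.
Thus ∫_0^5/3 u'(x) v'(x) dx = ∫_0^5/3 f(x) v(x) dx + [u'(x) v(x)]_0^5/3.
Choose V so that boundary terms are either known or forced to vanish.
u has inhomogeneous Neumann u'(0) = 1, u'(5/3) = -2. [u' v]_0^5/3 = (-2)·v(5/3) − (1)·v(0) = − 2·v(5/3) − v(0). Take V = H^1(0, 5/3); boundary term becomes part of RHS.
Weak formulation: find u (satisfying any essential BC) such that ∫_0^5/3 u'(x) v'(x) dx = ∫_0^5/3 f v dx − 2·v(5/3) − v(0) for all v ∈ V (Neumann data are natural BCs: they enter the RHS as boundary terms).
Substituting f(x) = 6*cos(9*π*x/5) + 9/5, the right-hand side is ∫_0^5/3 (6*cos(9*π*x/5) + 9/5) v dx − 2·v(5/3) − v(0).
Compatibility check (pure Neumann): taking v ≡ 1 ∈ V gives 0 = ∫_0^5/3 f dx + (-2) − (1), i.e. ∫_0^5/3 f dx must equal u'(0) − u'(5/3) = 3. Indeed ∫_0^5/3 (6*cos(9*π*x/5) + 9/5) dx = 3, so the data are compatible. The solution is then unique only up to an additive constant (fix it e.g. by requiring ∫_0^5/3 u dx = 0).


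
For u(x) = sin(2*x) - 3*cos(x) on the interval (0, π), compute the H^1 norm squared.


||u||_{H^1(0,π)}^2 = -16 + 23*π/2

u'(x) = 3*sin(x) + 2*cos(2*x).
Expand u² and (u')² and integrate term by term on (0, π), using: for integers n ≥ 1, ∫_0^π sin²(nx) dx = ∫_0^π cos²(nx) dx = π/2; for n ≠ n', ∫_0^π sin(nx)sin(n'x) dx = ∫_0^π cos(nx)cos(n'x) dx = 0; and by product-to-sum, ∫_0^π sin(nx)cos(n'x) dx = ½∫_0^π [sin((n+n')x) + sin((n−n')x)] dx, which is 0 when n+n' is even and 2n/(n²−n'²) when n+n' is odd (it need not vanish on (0, π)).
  u² squared terms: (-3)²·∫cos(x)² dx = 9·π/2 = 9*π/2;  (1)²·∫sin(2x)² dx = 1·π/2 = π/2.
  u² cross terms: 2·(-3)·(1)·∫cos(x)·sin(2x) dx = -6·(4/3) = -8.
  So ∫_0^π u² dx = 9*π/2 + π/2 − 8 = -8 + 5*π.
  (u')² squared terms: (2)²·∫cos(2x)² dx = 4·π/2 = 2*π;  (3)²·∫sin(x)² dx = 9·π/2 = 9*π/2.
  (u')² cross terms: 2·(2)·(3)·∫cos(2x)·sin(x) dx = 12·(-2/3) = -8.
  So ∫_0^π (u')² dx = 2*π + 9*π/2 − 8 = -8 + 13*π/2.
||u||_{H^1}^2 = (-8 + 5*π) + (-8 + 13*π/2) = -16 + 23*π/2.


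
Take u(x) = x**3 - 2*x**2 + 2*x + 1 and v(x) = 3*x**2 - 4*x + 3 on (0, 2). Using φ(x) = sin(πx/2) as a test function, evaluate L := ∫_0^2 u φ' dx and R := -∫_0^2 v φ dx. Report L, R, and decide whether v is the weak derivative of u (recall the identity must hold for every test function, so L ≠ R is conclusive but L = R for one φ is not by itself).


LHS = -16/π + 96/π^3, RHS = -20/π + 96/π^3. No, v is not the weak derivative of u.

u(x) = x**3 - 2*x**2 + 2*x + 1, classical derivative u'(x) = 3*x**2 - 4*x + 2.
φ(x) = sin(πx/2), so φ'(x) = π*cos(π*x/2)/2.
Note φ(0) = φ(2) = 0, so the boundary term u·φ vanishes.
LHS = ∫_0^2 u(x) φ'(x) dx = ∫_0^2 (π*x^3*cos(π*x/2)/2 - π*x^2*cos(π*x/2) + π*x*cos(π*x/2) + π*cos(π*x/2)/2) dx. Term by term:
  ∫_0^2 π*cos(π*x/2)/2 dx = 0;  ∫_0^2 π*x*cos(π*x/2) dx = -8/π;  ∫_0^2 π*x^3*cos(π*x/2)/2 dx = -24/π + 96/π^3;
  ∫_0^2 -π*x^2*cos(π*x/2) dx = 16/π.
Sum: 0 − 8/π + -24/π + 96/π^3 + 16/π = -16/π + 96/π^3.
So LHS = -16/π + 96/π^3.
∫_0^2 v(x) φ(x) dx = ∫_0^2 (3*x^2*sin(π*x/2) - 4*x*sin(π*x/2) + 3*sin(π*x/2)) dx. Term by term:
  ∫_0^2 3*sin(π*x/2) dx = 12/π;  ∫_0^2 -4*x*sin(π*x/2) dx = -16/π;  ∫_0^2 3*x^2*sin(π*x/2) dx = -96/π^3 + 24/π.
Sum: 12/π − 16/π + -96/π^3 + 24/π = -96/π^3 + 20/π.
So RHS = -∫_0^2 v(x) φ(x) dx = -20/π + 96/π^3.
LHS − RHS = 4/π ≠ 0, so the identity fails.
(For a valid weak derivative the identity must hold for EVERY test function, in particular this one. The failure shows v is NOT the weak derivative of u.)
Correct weak derivative would be u'(x) = 3*x**2 - 4*x + 2.


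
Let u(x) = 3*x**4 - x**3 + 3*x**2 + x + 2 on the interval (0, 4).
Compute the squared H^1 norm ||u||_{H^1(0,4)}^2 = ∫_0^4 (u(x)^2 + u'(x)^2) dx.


||u||_{H^1}^2 = 61005428/105

The H^1 norm (squared) on an interval (0, L) is
  ||u||_{H^1}^2 = ∫_0^L u(x)^2 dx + ∫_0^L u'(x)^2 dx.
Compute u'(x) = 12*x**3 - 3*x**2 + 6*x + 1.
Then u(x)^2 = 9*x**8 - 6*x**7 + 19*x**6 + 19*x**4 + 2*x**3 + 13*x**2 + 4*x + 4 and u'(x)^2 = 144*x**6 - 72*x**5 + 153*x**4 - 12*x**3 + 30*x**2 + 12*x + 1.
Integrate each monomial from 0 to 4 using ∫_0^4 c·x^n dx = c·4^(n+1)/(n+1):
  ∫_0^4 u(x)^2 dx = ∫_0^4 (9*x^8 - 6*x^7 + 19*x^6 + 19*x^4 + 2*x^3 + 13*x^2 + 4*x + 4) dx. Term by term:
    ∫_0^4 9*x^8 dx = 262144;  ∫_0^4 -6*x^7 dx = -49152;  ∫_0^4 19*x^6 dx = 311296/7;
    ∫_0^4 19*x^4 dx = 19456/5;  ∫_0^4 2*x^3 dx = 128;  ∫_0^4 13*x^2 dx = 832/3;
    ∫_0^4 4*x dx = 32;  ∫_0^4 4 dx = 16.
  Sum: 262144 − 49152 + 311296/7 + 19456/5 + 128 + 832/3 + 32 + 16 = 27489776/105.
  ∫_0^4 u'(x)^2 dx = ∫_0^4 (144*x^6 - 72*x^5 + 153*x^4 - 12*x^3 + 30*x^2 + 12*x + 1) dx. Term by term:
    ∫_0^4 144*x^6 dx = 2359296/7;  ∫_0^4 -72*x^5 dx = -49152;  ∫_0^4 153*x^4 dx = 156672/5;
    ∫_0^4 -12*x^3 dx = -768;  ∫_0^4 30*x^2 dx = 640;  ∫_0^4 12*x dx = 96;
    ∫_0^4 1 dx = 4.
  Sum: 2359296/7 − 49152 + 156672/5 − 768 + 640 + 96 + 4 = 11171884/35.
Adding: ||u||_{H^1}^2 = 27489776/105 + 11171884/35 = 61005428/105.
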